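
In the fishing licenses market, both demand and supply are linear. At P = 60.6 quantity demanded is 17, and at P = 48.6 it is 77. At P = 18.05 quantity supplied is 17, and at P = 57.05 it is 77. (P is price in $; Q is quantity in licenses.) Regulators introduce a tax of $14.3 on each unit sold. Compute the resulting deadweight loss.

Demand slope = (48.6 − 60.6)/(77 − 17) = −0.2, so P = 64 − 0.2Q.
Supply slope = (57.05 − 18.05)/(77 − 17) = 0.65, so P = 7 + 0.65Q.
Competitive equilibrium: 64 − 0.2Q = 7 + 0.65Q → Q* = 67.0588, P* = 50.5882.
With the tax, the buyer price exceeds the seller price by 14.3: (64 − 0.2Q) − (7 + 0.65Q) = 14.3 → Q' = 50.2353.
ΔQ = 67.0588 − 50.2353 = 16.8235; the wedge equals the tax, 14.3.
The triangle = ½ × 16.8235 × 14.3 = $120.29.

$120.29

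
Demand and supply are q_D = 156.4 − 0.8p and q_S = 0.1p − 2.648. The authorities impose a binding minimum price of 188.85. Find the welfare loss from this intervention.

In inverse form: demand p = 195.5 − 1.25q, supply p = 26.48 + 10q.
Competitive equilibrium: 195.5 − 1.25q = 26.48 + 10q → q* = 15.024, p* = 176.72.
At the floor p = 188.85, quantity demanded = (195.5 − 188.85)/1.25 = 5.32.
Sellers' marginal cost at q' = 5.32: 26.48 + 10·5.32 = 79.68.
Δq = 15.024 − 5.32 = 9.704; wedge = 188.85 − 79.68 = 109.17.
Deadweight loss = ½ × 9.704 × 109.17 = 529.69.

529.69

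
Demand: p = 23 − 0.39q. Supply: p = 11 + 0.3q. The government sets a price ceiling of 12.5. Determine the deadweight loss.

Competitive equilibrium: 23 − 0.39q = 11 + 0.3q → q* = 17.3913, p* = 16.2174.
At the ceiling p = 12.5, quantity supplied = (12.5 − 11)/0.3 = 5.
Willingness to pay at q' = 5: 23 − 0.39·5 = 21.05.
Δq = 17.3913 − 5 = 12.3913; wedge = 21.05 − 12.5 = 8.55.
Deadweight loss = ½ × 12.3913 × 8.55 = 52.97.

52.97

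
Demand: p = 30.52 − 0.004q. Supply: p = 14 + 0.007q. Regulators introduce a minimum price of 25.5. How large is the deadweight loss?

335.06

Competitive equilibrium: 30.52 − 0.004q = 14 + 0.007q → q* = 1501.8182, p* = 24.5127.
At the floor p = 25.5, quantity demanded = (30.52 − 25.5)/0.004 = 1255.
Sellers' marginal cost at q' = 1255: 14 + 0.007·1255 = 22.785.
Δq = 1501.8182 − 1255 = 246.8182; wedge = 25.5 − 22.785 = 2.715.
DWL = ½ × 246.8182 × 2.715 = 335.06.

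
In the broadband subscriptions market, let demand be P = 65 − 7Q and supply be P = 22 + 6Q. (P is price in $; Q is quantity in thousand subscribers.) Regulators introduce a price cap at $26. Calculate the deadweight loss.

$45.34 thousand

Competitive equilibrium: 65 − 7Q = 22 + 6Q → Q* = 3.3077, P* = 41.8462.
At the ceiling P = 26, quantity supplied = (26 − 22)/6 = 0.6667.
Willingness to pay at Q' = 0.6667: 65 − 7·0.6667 = 60.3331.
ΔQ = 3.3077 − 0.6667 = 2.641; wedge = 60.3331 − 26 = 34.3331.
Welfare loss = ½ × 2.641 × 34.3331 = $45.34 thousand.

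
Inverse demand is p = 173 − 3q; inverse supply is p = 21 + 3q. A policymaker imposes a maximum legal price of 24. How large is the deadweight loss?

Competitive equilibrium: 173 − 3q = 21 + 3q → q* = 25.3333, p* = 97.
At the ceiling p = 24, quantity supplied = (24 − 21)/3 = 1.
Willingness to pay at q' = 1: 173 − 3·1 = 170.
Δq = 25.3333 − 1 = 24.3333; wedge = 170 − 24 = 146.
DWL = ½ × 24.3333 × 146 = 1776.33.

1776.33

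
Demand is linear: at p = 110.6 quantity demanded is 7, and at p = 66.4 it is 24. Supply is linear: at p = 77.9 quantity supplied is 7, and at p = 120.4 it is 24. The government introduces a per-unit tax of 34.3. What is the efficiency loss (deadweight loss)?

115.34

Demand slope = (66.4 − 110.6)/(24 − 7) = −2.6, so p = 128.8 − 2.6q.
Supply slope = (120.4 − 77.9)/(24 − 7) = 2.5, so p = 60.4 + 2.5q.
Competitive equilibrium: 128.8 − 2.6q = 60.4 + 2.5q → q* = 13.4118, p* = 93.9294.
With the tax, the buyer price exceeds the seller price by 34.3: (128.8 − 2.6q) − (60.4 + 2.5q) = 34.3 → q' = 6.6863.
Δq = 13.4118 − 6.6863 = 6.7255; the wedge equals the tax, 34.3.
The triangle = ½ × 6.7255 × 34.3 = 115.34.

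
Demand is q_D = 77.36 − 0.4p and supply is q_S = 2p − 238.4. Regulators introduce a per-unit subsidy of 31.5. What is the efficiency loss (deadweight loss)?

165.375

In inverse form: demand p = 193.4 − 2.5q, supply p = 119.2 + 0.5q.
Competitive equilibrium: 193.4 − 2.5q = 119.2 + 0.5q → q* = 24.7333, p* = 131.5667.
The subsidy lowers effective supply by 31.5: p = 87.7 + 0.5q.
New quantity: 193.4 − 2.5q = 87.7 + 0.5q → q' = 35.2333.
Overproduction Δq = 35.2333 − 24.7333 = 10.5; wedge = subsidy = 31.5.
DWL = ½ × 10.5 × 31.5 = 165.375.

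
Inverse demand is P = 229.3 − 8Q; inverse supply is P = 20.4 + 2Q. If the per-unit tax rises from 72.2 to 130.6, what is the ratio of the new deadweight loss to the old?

3.272

Competitive equilibrium: 229.3 − 8Q = 20.4 + 2Q → Q* = 20.89, P* = 62.18.
For a per-unit tax t: ΔQ = t/10, so DWL = ½·t·(t/10) = t²/20.
At t = 72.2: DWL = 260.642. At t = 130.6: DWL = 852.818.
Ratio = (130.6/72.2)² = 3.272.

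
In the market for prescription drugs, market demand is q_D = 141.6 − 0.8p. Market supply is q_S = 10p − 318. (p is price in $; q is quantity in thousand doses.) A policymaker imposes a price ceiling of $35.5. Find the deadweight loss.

In inverse form: demand p = 177 − 1.25q, supply p = 31.8 + 0.1q.
Competitive equilibrium: 177 − 1.25q = 31.8 + 0.1q → q* = 107.5556, p* = 42.5556.
At the ceiling p = 35.5, quantity supplied = (35.5 − 31.8)/0.1 = 37.
Willingness to pay at q' = 37: 177 − 1.25·37 = 130.75.
Δq = 107.5556 − 37 = 70.5556; wedge = 130.75 − 35.5 = 95.25.
Welfare loss = ½ × 70.5556 × 95.25 = $3360.21 thousand.

$3360.21 thousand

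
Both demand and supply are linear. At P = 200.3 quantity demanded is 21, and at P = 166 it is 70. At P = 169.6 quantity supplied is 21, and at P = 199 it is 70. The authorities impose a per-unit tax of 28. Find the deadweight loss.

301.54

Demand slope = (166 − 200.3)/(70 − 21) = −0.7, so P = 215 − 0.7Q.
Supply slope = (199 − 169.6)/(70 − 21) = 0.6, so P = 157 + 0.6Q.
Competitive equilibrium: 215 − 0.7Q = 157 + 0.6Q → Q* = 44.6154, P* = 183.7692.
With the tax, the buyer price exceeds the seller price by 28: (215 − 0.7Q) − (157 + 0.6Q) = 28 → Q' = 23.0769.
ΔQ = 44.6154 − 23.0769 = 21.5385; the wedge equals the tax, 28.
Deadweight loss = ½ × 21.5385 × 28 = 301.54.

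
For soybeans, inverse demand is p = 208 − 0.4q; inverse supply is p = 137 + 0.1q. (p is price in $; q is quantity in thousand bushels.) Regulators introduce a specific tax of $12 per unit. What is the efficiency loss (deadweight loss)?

Competitive equilibrium: 208 − 0.4q = 137 + 0.1q → q* = 142, p* = 151.2.
With the tax, the buyer price exceeds the seller price by 12: (208 − 0.4q) − (137 + 0.1q) = 12 → q' = 118.
Δq = 142 − 118 = 24; the wedge equals the tax, 12.
DWL = ½ × 24 × 12 = $144 thousand.

$144 thousand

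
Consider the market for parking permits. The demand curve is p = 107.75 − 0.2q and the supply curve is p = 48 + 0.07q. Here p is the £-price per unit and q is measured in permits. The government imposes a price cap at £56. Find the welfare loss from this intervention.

Competitive equilibrium: 107.75 − 0.2q = 48 + 0.07q → q* = 221.2963, p* = 63.4907.
At the ceiling p = 56, quantity supplied = (56 − 48)/0.07 = 114.2857.
Willingness to pay at q' = 114.2857: 107.75 − 0.2·114.2857 = 84.8929.
Δq = 221.2963 − 114.2857 = 107.0106; wedge = 84.8929 − 56 = 28.8929.
DWL = ½ × 107.0106 × 28.8929 = £1545.92.

£1545.92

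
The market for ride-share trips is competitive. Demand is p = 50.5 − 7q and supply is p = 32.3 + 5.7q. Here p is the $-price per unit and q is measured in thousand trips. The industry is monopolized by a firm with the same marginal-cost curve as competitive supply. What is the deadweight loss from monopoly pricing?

Competitive equilibrium: 50.5 − 7q = 32.3 + 5.7q → q* = 1.4331, p* = 40.4685.
Marginal revenue: MR = 50.5 − 14q. Set MR = MC: 50.5 − 14q = 32.3 + 5.7q → q_m = 0.9239.
Price p_m = 50.5 − 7·0.9239 = 44.0327; MC(q_m) = 32.3 + 5.7·0.9239 = 37.5662.
Competitive q* = 1.4331, so Δq = 0.5092; wedge = 44.0327 − 37.5662 = 6.4665.
Welfare loss = ½ × 0.5092 × 6.4665 = $1.65 thousand.

$1.65 thousand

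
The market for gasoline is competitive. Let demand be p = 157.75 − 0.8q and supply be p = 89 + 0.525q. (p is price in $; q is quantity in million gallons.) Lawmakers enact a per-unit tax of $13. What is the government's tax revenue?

$546.98 million

Competitive equilibrium: 157.75 − 0.8q = 89 + 0.525q → q* = 51.8868, p* = 116.2406.
With the tax, the buyer price exceeds the seller price by 13: (157.75 − 0.8q) − (89 + 0.525q) = 13 → q' = 42.0755.
Tax revenue = 13 × 42.0755 = $546.98 million.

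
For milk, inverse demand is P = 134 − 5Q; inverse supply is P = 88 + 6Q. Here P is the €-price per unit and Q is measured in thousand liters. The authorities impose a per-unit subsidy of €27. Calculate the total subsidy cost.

Competitive equilibrium: 134 − 5Q = 88 + 6Q → Q* = 4.1818, P* = 113.0909.
The subsidy lowers effective supply by 27: P = 61 + 6Q.
New quantity: 134 − 5Q = 61 + 6Q → Q' = 6.6364.
Total subsidy cost = 27 × 6.6364 = €179.18 thousand.

€179.18 thousand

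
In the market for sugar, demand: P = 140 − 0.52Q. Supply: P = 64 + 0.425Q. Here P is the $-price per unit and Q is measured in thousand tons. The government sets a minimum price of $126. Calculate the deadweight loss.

Competitive equilibrium: 140 − 0.52Q = 64 + 0.425Q → Q* = 80.4233, P* = 98.1799.
At the floor P = 126, quantity demanded = (140 − 126)/0.52 = 26.9231.
Sellers' marginal cost at Q' = 26.9231: 64 + 0.425·26.9231 = 75.4423.
ΔQ = 80.4233 − 26.9231 = 53.5002; wedge = 126 − 75.4423 = 50.5577.
Deadweight loss = ½ × 53.5002 × 50.5577 = $1352.42 thousand.

$1352.42 thousand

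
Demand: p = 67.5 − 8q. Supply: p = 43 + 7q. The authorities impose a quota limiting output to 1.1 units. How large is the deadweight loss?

2.13

Competitive equilibrium: 67.5 − 8q = 43 + 7q → q* = 1.6333, p* = 54.4333.
At q = 1.1: demand price = 67.5 − 8·1.1 = 58.7; supply price = 43 + 7·1.1 = 50.7.
Δq = 1.6333 − 1.1 = 0.5333; wedge = 58.7 − 50.7 = 8.
The triangle = ½ × 0.5333 × 8 = 2.13.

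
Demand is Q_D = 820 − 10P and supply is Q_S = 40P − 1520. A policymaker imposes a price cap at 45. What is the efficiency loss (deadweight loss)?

324

In inverse form: demand P = 82 − 0.1Q, supply P = 38 + 0.025Q.
Competitive equilibrium: 82 − 0.1Q = 38 + 0.025Q → Q* = 352, P* = 46.8.
At the ceiling P = 45, quantity supplied = (45 − 38)/0.025 = 280.
Willingness to pay at Q' = 280: 82 − 0.1·280 = 54.
ΔQ = 352 − 280 = 72; wedge = 54 − 45 = 9.
Deadweight loss = ½ × 72 × 9 = 324.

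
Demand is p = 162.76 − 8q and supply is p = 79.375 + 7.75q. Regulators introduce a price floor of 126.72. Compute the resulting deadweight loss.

Competitive equilibrium: 162.76 − 8q = 79.375 + 7.75q → q* = 5.2943, p* = 120.4057.
At the floor p = 126.72, quantity demanded = (162.76 − 126.72)/8 = 4.505.
Sellers' marginal cost at q' = 4.505: 79.375 + 7.75·4.505 = 114.2888.
Δq = 5.2943 − 4.505 = 0.7893; wedge = 126.72 − 114.2888 = 12.4312.
The triangle = ½ × 0.7893 × 12.4312 = 4.91.

4.91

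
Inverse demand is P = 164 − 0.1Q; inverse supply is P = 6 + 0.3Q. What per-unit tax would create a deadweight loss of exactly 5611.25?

Competitive equilibrium: 164 − 0.1Q = 6 + 0.3Q → Q* = 395, P* = 124.5.
A tax t gives ΔQ = t/0.4 and wedge t, so DWL = t²/0.8.
t²/0.8 = 5611.25 → t² = 4489 → t = 67.

67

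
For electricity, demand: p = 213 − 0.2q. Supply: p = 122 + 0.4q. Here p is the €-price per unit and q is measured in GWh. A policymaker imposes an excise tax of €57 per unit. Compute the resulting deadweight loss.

€2707.50

Competitive equilibrium: 213 − 0.2q = 122 + 0.4q → q* = 151.6667, p* = 182.6667.
With the tax, the buyer price exceeds the seller price by 57: (213 − 0.2q) − (122 + 0.4q) = 57 → q' = 56.6667.
Δq = 151.6667 − 56.6667 = 95; the wedge equals the tax, 57.
Deadweight loss = ½ × 95 × 57 = €2707.50.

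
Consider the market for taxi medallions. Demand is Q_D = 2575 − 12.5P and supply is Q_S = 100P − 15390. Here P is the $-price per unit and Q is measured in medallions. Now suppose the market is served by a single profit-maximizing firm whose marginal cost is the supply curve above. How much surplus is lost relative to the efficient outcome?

$3339.53

In inverse form: demand P = 206 − 0.08Q, supply P = 153.9 + 0.01Q.
Competitive equilibrium: 206 − 0.08Q = 153.9 + 0.01Q → Q* = 578.88889, P* = 159.68889.
Marginal revenue: MR = 206 − 0.16Q. Set MR = MC: 206 − 0.16Q = 153.9 + 0.01Q → Q_m = 306.47059.
Price P_m = 206 − 0.08·306.47059 = 181.48235; MC(Q_m) = 153.9 + 0.01·306.47059 = 156.96471.
Competitive Q* = 578.88889, so ΔQ = 272.4183; wedge = 181.48235 − 156.96471 = 24.51764.
Welfare loss = ½ × 272.4183 × 24.51764 = $3339.53.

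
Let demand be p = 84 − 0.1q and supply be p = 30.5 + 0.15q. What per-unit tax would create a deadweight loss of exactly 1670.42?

28.9

Competitive equilibrium: 84 − 0.1q = 30.5 + 0.15q → q* = 214, p* = 62.6.
A tax t gives Δq = t/0.25 and wedge t, so DWL = t²/0.5.
t²/0.5 = 1670.42 → t² = 835.21 → t = 28.9.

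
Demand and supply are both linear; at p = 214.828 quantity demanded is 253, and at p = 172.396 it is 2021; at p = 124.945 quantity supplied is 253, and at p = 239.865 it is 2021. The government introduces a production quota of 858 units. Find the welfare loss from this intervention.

7296.28

Demand slope = (172.396 − 214.828)/(2021 − 253) = −0.024, so p = 220.9 − 0.024q.
Supply slope = (239.865 − 124.945)/(2021 − 253) = 0.065, so p = 108.5 + 0.065q.
Competitive equilibrium: 220.9 − 0.024q = 108.5 + 0.065q → q* = 1262.9213, p* = 190.5899.
At q = 858: demand price = 220.9 − 0.024·858 = 200.308; supply price = 108.5 + 0.065·858 = 164.27.
Δq = 1262.9213 − 858 = 404.9213; wedge = 200.308 − 164.27 = 36.038.
The triangle = ½ × 404.9213 × 36.038 = 7296.28.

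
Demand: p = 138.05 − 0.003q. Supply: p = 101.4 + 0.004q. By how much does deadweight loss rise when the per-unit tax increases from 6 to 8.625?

2742.19

Competitive equilibrium: 138.05 − 0.003q = 101.4 + 0.004q → q* = 5235.7143, p* = 122.3429.
For a per-unit tax t: Δq = t/0.007, so DWL = ½·t·(t/0.007) = t²/0.014.
At t = 6: DWL = 2571.429. At t = 8.625: DWL = 5313.616.
Increase = 5313.616 − 2571.429 = 2742.19.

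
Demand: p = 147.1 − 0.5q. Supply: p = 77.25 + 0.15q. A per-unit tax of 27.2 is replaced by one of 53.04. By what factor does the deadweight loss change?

Competitive equilibrium: 147.1 − 0.5q = 77.25 + 0.15q → q* = 107.4615, p* = 93.3692.
For a per-unit tax t: Δq = t/0.65, so DWL = ½·t·(t/0.65) = t²/1.3.
At t = 27.2: DWL = 569.108. At t = 53.04: DWL = 2164.032.
Ratio = (53.04/27.2)² = 3.8025.

3.8025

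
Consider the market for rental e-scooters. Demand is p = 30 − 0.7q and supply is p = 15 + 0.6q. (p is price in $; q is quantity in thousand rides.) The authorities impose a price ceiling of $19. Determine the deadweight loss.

$15.43 thousand

Competitive equilibrium: 30 − 0.7q = 15 + 0.6q → q* = 11.5385, p* = 21.9231.
At the ceiling p = 19, quantity supplied = (19 − 15)/0.6 = 6.6667.
Willingness to pay at q' = 6.6667: 30 − 0.7·6.6667 = 25.3333.
Δq = 11.5385 − 6.6667 = 4.8718; wedge = 25.3333 − 19 = 6.3333.
Welfare loss = ½ × 4.8718 × 6.3333 = $15.43 thousand.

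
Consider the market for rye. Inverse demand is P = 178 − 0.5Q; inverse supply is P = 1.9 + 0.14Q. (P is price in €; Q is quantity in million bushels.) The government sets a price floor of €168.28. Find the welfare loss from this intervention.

Competitive equilibrium: 178 − 0.5Q = 1.9 + 0.14Q → Q* = 275.1563, P* = 40.4219.
At the floor P = 168.28, quantity demanded = (178 − 168.28)/0.5 = 19.44.
Sellers' marginal cost at Q' = 19.44: 1.9 + 0.14·19.44 = 4.6216.
ΔQ = 275.1563 − 19.44 = 255.7163; wedge = 168.28 − 4.6216 = 163.6584.
Deadweight loss = ½ × 255.7163 × 163.6584 = €20925.06 million.

€20925.06 million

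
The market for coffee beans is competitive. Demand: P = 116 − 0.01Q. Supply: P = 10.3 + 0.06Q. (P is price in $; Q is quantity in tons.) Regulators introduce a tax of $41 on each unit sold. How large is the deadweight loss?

$12007.14

Competitive equilibrium: 116 − 0.01Q = 10.3 + 0.06Q → Q* = 1510, P* = 100.9.
With the tax, the buyer price exceeds the seller price by 41: (116 − 0.01Q) − (10.3 + 0.06Q) = 41 → Q' = 924.2857.
ΔQ = 1510 − 924.2857 = 585.7143; the wedge equals the tax, 41.
Deadweight loss = ½ × 585.7143 × 41 = $12007.14.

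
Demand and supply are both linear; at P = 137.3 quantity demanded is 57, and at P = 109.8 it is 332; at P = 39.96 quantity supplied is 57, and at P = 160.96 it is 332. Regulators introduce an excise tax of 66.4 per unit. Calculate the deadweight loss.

Demand slope = (109.8 − 137.3)/(332 − 57) = −0.1, so P = 143 − 0.1Q.
Supply slope = (160.96 − 39.96)/(332 − 57) = 0.44, so P = 14.88 + 0.44Q.
Competitive equilibrium: 143 − 0.1Q = 14.88 + 0.44Q → Q* = 237.2593, P* = 119.2741.
With the tax, the buyer price exceeds the seller price by 66.4: (143 − 0.1Q) − (14.88 + 0.44Q) = 66.4 → Q' = 114.2963.
ΔQ = 237.2593 − 114.2963 = 122.963; the wedge equals the tax, 66.4.
DWL = ½ × 122.963 × 66.4 = 4082.37.

4082.37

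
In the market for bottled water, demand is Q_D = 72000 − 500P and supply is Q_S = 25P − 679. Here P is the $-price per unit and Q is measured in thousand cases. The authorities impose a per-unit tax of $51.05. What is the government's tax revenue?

In inverse form: demand P = 144 − 0.002Q, supply P = 27.16 + 0.04Q.
Competitive equilibrium: 144 − 0.002Q = 27.16 + 0.04Q → Q* = 2781.9048, P* = 138.4362.
With the tax, the buyer price exceeds the seller price by 51.05: (144 − 0.002Q) − (27.16 + 0.04Q) = 51.05 → Q' = 1566.4286.
Tax revenue = 51.05 × 1566.4286 = $79966.18 thousand.

$79966.18 thousand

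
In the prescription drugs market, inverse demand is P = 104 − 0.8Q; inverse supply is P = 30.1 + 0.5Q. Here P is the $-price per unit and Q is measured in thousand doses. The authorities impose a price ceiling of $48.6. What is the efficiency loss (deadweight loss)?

Competitive equilibrium: 104 − 0.8Q = 30.1 + 0.5Q → Q* = 56.8462, P* = 58.5231.
At the ceiling P = 48.6, quantity supplied = (48.6 − 30.1)/0.5 = 37.
Willingness to pay at Q' = 37: 104 − 0.8·37 = 74.4.
ΔQ = 56.8462 − 37 = 19.8462; wedge = 74.4 − 48.6 = 25.8.
The triangle = ½ × 19.8462 × 25.8 = $256.02 thousand.

$256.02 thousand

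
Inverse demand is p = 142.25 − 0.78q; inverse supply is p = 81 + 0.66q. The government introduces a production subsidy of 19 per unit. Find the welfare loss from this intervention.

125.35

Competitive equilibrium: 142.25 − 0.78q = 81 + 0.66q → q* = 42.5347, p* = 109.0729.
The subsidy lowers effective supply by 19: p = 62 + 0.66q.
New quantity: 142.25 − 0.78q = 62 + 0.66q → q' = 55.7292.
Overproduction Δq = 55.7292 − 42.5347 = 13.1945; wedge = subsidy = 19.
Deadweight loss = ½ × 13.1945 × 19 = 125.35.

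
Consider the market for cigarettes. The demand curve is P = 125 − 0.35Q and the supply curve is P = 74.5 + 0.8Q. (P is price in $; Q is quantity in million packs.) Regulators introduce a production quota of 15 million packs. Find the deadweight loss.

Competitive equilibrium: 125 − 0.35Q = 74.5 + 0.8Q → Q* = 43.913, P* = 109.6304.
At Q = 15: demand price = 125 − 0.35·15 = 119.75; supply price = 74.5 + 0.8·15 = 86.5.
ΔQ = 43.913 − 15 = 28.913; wedge = 119.75 − 86.5 = 33.25.
The triangle = ½ × 28.913 × 33.25 = $480.68 million.

$480.68 million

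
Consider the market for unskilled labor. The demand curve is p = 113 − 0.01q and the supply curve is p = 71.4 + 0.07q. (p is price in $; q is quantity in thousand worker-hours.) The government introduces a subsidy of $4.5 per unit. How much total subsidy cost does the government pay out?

$2593.125 thousand

Competitive equilibrium: 113 − 0.01q = 71.4 + 0.07q → q* = 520, p* = 107.8.
The subsidy lowers effective supply by 4.5: p = 66.9 + 0.07q.
New quantity: 113 − 0.01q = 66.9 + 0.07q → q' = 576.25.
Total subsidy cost = 4.5 × 576.25 = $2593.125 thousand.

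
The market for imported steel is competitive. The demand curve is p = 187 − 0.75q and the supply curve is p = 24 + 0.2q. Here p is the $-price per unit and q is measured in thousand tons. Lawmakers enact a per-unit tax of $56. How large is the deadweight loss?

Competitive equilibrium: 187 − 0.75q = 24 + 0.2q → q* = 171.57895, p* = 58.31579.
With the tax, the buyer price exceeds the seller price by 56: (187 − 0.75q) − (24 + 0.2q) = 56 → q' = 112.63158.
Δq = 171.57895 − 112.63158 = 58.94737; the wedge equals the tax, 56.
Deadweight loss = ½ × 58.94737 × 56 = $1650.53 thousand.

$1650.53 thousand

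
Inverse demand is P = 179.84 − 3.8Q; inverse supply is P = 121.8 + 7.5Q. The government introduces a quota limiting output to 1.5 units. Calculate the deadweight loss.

Competitive equilibrium: 179.84 − 3.8Q = 121.8 + 7.5Q → Q* = 5.1363, P* = 160.3221.
At Q = 1.5: demand price = 179.84 − 3.8·1.5 = 174.14; supply price = 121.8 + 7.5·1.5 = 133.05.
ΔQ = 5.1363 − 1.5 = 3.6363; wedge = 174.14 − 133.05 = 41.09.
DWL = ½ × 3.6363 × 41.09 = 74.71.

74.71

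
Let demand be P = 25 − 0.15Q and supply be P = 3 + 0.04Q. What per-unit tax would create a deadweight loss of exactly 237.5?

Competitive equilibrium: 25 − 0.15Q = 3 + 0.04Q → Q* = 115.7895, P* = 7.6316.
A tax t gives ΔQ = t/0.19 and wedge t, so DWL = t²/0.38.
t²/0.38 = 237.5 → t² = 90.25 → t = 9.5.

9.5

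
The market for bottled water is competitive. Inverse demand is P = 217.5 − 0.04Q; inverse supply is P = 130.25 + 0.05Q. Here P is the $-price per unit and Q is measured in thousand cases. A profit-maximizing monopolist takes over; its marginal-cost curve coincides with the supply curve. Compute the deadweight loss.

$4003.98 thousand

Competitive equilibrium: 217.5 − 0.04Q = 130.25 + 0.05Q → Q* = 969.44444, P* = 178.72222.
Marginal revenue: MR = 217.5 − 0.08Q. Set MR = MC: 217.5 − 0.08Q = 130.25 + 0.05Q → Q_m = 671.15385.
Price P_m = 217.5 − 0.04·671.15385 = 190.65385; MC(Q_m) = 130.25 + 0.05·671.15385 = 163.80769.
Competitive Q* = 969.44444, so ΔQ = 298.29059; wedge = 190.65385 − 163.80769 = 26.84616.
Welfare loss = ½ × 298.29059 × 26.84616 = $4003.98 thousand.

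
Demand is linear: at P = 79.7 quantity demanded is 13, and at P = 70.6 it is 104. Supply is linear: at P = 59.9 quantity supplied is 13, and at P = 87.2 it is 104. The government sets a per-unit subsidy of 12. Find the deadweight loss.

Demand slope = (70.6 − 79.7)/(104 − 13) = −0.1, so P = 81 − 0.1Q.
Supply slope = (87.2 − 59.9)/(104 − 13) = 0.3, so P = 56 + 0.3Q.
Competitive equilibrium: 81 − 0.1Q = 56 + 0.3Q → Q* = 62.5, P* = 74.75.
The subsidy lowers effective supply by 12: P = 44 + 0.3Q.
New quantity: 81 − 0.1Q = 44 + 0.3Q → Q' = 92.5.
Overproduction ΔQ = 92.5 − 62.5 = 30; wedge = subsidy = 12.
Deadweight loss = ½ × 30 × 12 = 180.

180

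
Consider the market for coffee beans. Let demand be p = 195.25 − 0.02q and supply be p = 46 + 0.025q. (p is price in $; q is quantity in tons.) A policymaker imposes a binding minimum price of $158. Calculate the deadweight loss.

$47578.52

Competitive equilibrium: 195.25 − 0.02q = 46 + 0.025q → q* = 3316.6667, p* = 128.9167.
At the floor p = 158, quantity demanded = (195.25 − 158)/0.02 = 1862.5.
Sellers' marginal cost at q' = 1862.5: 46 + 0.025·1862.5 = 92.5625.
Δq = 3316.6667 − 1862.5 = 1454.1667; wedge = 158 − 92.5625 = 65.4375.
Deadweight loss = ½ × 1454.1667 × 65.4375 = $47578.52.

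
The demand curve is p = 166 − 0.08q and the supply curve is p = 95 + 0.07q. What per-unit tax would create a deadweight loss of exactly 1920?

Competitive equilibrium: 166 − 0.08q = 95 + 0.07q → q* = 473.3333, p* = 128.1333.
A tax t gives Δq = t/0.15 and wedge t, so DWL = t²/0.3.
t²/0.3 = 1920 → t² = 576 → t = 24.

24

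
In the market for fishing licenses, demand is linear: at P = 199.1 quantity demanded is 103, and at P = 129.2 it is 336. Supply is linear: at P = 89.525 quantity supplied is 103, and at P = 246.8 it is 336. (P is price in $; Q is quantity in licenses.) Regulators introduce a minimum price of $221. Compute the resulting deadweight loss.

Demand slope = (129.2 − 199.1)/(336 − 103) = −0.3, so P = 230 − 0.3Q.
Supply slope = (246.8 − 89.525)/(336 − 103) = 0.675, so P = 20 + 0.675Q.
Competitive equilibrium: 230 − 0.3Q = 20 + 0.675Q → Q* = 215.3846, P* = 165.3846.
At the floor P = 221, quantity demanded = (230 − 221)/0.3 = 30.
Sellers' marginal cost at Q' = 30: 20 + 0.675·30 = 40.25.
ΔQ = 215.3846 − 30 = 185.3846; wedge = 221 − 40.25 = 180.75.
The triangle = ½ × 185.3846 × 180.75 = $16754.13.

$16754.13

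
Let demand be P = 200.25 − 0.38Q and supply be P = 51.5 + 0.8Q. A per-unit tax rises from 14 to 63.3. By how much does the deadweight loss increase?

Competitive equilibrium: 200.25 − 0.38Q = 51.5 + 0.8Q → Q* = 126.0593, P* = 152.3475.
For a per-unit tax t: ΔQ = t/1.18, so DWL = ½·t·(t/1.18) = t²/2.36.
At t = 14: DWL = 83.051. At t = 63.3: DWL = 1697.835.
Increase = 1697.835 − 83.051 = 1614.78.

1614.78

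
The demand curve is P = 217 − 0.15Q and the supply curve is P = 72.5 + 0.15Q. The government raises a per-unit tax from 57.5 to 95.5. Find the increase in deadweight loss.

9690

Competitive equilibrium: 217 − 0.15Q = 72.5 + 0.15Q → Q* = 481.6667, P* = 144.75.
For a per-unit tax t: ΔQ = t/0.3, so DWL = ½·t·(t/0.3) = t²/0.6.
At t = 57.5: DWL = 5510.417. At t = 95.5: DWL = 15200.417.
Increase = 15200.417 − 5510.417 = 9690.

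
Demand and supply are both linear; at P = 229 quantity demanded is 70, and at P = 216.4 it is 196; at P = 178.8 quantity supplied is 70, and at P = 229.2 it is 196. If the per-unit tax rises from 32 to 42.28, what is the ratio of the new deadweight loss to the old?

Demand slope = (216.4 − 229)/(196 − 70) = −0.1, so P = 236 − 0.1Q.
Supply slope = (229.2 − 178.8)/(196 − 70) = 0.4, so P = 150.8 + 0.4Q.
Competitive equilibrium: 236 − 0.1Q = 150.8 + 0.4Q → Q* = 170.4, P* = 218.96.
For a per-unit tax t: ΔQ = t/0.5, so DWL = ½·t·(t/0.5) = t²/1.
At t = 32: DWL = 1024. At t = 42.28: DWL = 1787.5984.
Ratio = (42.28/32)² = 1.746.

1.746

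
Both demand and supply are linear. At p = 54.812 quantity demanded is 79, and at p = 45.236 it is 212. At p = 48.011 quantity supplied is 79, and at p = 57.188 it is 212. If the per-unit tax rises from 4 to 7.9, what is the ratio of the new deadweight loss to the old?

Demand slope = (45.236 − 54.812)/(212 − 79) = −0.072, so p = 60.5 − 0.072q.
Supply slope = (57.188 − 48.011)/(212 − 79) = 0.069, so p = 42.56 + 0.069q.
Competitive equilibrium: 60.5 − 0.072q = 42.56 + 0.069q → q* = 127.234, p* = 51.3391.
For a per-unit tax t: Δq = t/0.141, so DWL = ½·t·(t/0.141) = t²/0.282.
At t = 4: DWL = 56.738. At t = 7.9: DWL = 221.312.
Ratio = (7.9/4)² = 3.901.

3.901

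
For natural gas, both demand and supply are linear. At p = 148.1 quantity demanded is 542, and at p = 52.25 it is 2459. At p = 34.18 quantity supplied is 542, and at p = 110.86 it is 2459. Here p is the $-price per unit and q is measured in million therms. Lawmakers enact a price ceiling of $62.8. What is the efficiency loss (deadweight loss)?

Demand slope = (52.25 − 148.1)/(2459 − 542) = −0.05, so p = 175.2 − 0.05q.
Supply slope = (110.86 − 34.18)/(2459 − 542) = 0.04, so p = 12.5 + 0.04q.
Competitive equilibrium: 175.2 − 0.05q = 12.5 + 0.04q → q* = 1807.7778, p* = 84.8111.
At the ceiling p = 62.8, quantity supplied = (62.8 − 12.5)/0.04 = 1257.5.
Willingness to pay at q' = 1257.5: 175.2 − 0.05·1257.5 = 112.325.
Δq = 1807.7778 − 1257.5 = 550.2778; wedge = 112.325 − 62.8 = 49.525.
The triangle = ½ × 550.2778 × 49.525 = $13626.25 million.

$13626.25 million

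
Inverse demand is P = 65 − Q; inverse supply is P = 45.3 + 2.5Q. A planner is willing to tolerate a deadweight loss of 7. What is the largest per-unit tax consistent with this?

Competitive equilibrium: 65 − Q = 45.3 + 2.5Q → Q* = 5.6286, P* = 59.3714.
A tax t gives ΔQ = t/3.5 and wedge t, so DWL = t²/7.
t²/7 = 7 → t² = 49 → t = 7.

7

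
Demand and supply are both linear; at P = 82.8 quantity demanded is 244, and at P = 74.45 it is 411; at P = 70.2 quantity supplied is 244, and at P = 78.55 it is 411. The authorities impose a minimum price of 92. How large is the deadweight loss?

4805

Demand slope = (74.45 − 82.8)/(411 − 244) = −0.05, so P = 95 − 0.05Q.
Supply slope = (78.55 − 70.2)/(411 − 244) = 0.05, so P = 58 + 0.05Q.
Competitive equilibrium: 95 − 0.05Q = 58 + 0.05Q → Q* = 370, P* = 76.5.
At the floor P = 92, quantity demanded = (95 − 92)/0.05 = 60.
Sellers' marginal cost at Q' = 60: 58 + 0.05·60 = 61.
ΔQ = 370 − 60 = 310; wedge = 92 − 61 = 31.
The triangle = ½ × 310 × 31 = 4805.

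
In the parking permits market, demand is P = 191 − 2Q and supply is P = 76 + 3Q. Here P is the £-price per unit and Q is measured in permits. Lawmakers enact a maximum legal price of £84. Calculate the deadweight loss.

Competitive equilibrium: 191 − 2Q = 76 + 3Q → Q* = 23, P* = 145.
At the ceiling P = 84, quantity supplied = (84 − 76)/3 = 2.6667.
Willingness to pay at Q' = 2.6667: 191 − 2·2.6667 = 185.6666.
ΔQ = 23 − 2.6667 = 20.3333; wedge = 185.6666 − 84 = 101.6666.
Deadweight loss = ½ × 20.3333 × 101.6666 = £1033.61.

£1033.61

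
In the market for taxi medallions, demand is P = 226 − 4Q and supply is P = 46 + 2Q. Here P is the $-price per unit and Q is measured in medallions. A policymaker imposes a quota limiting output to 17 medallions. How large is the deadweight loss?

Competitive equilibrium: 226 − 4Q = 46 + 2Q → Q* = 30, P* = 106.
At Q = 17: demand price = 226 − 4·17 = 158; supply price = 46 + 2·17 = 80.
ΔQ = 30 − 17 = 13; wedge = 158 − 80 = 78.
Deadweight loss = ½ × 13 × 78 = $507.

$507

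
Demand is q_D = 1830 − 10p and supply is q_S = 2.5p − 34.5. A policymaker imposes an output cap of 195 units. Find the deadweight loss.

In inverse form: demand p = 183 − 0.1q, supply p = 13.8 + 0.4q.
Competitive equilibrium: 183 − 0.1q = 13.8 + 0.4q → q* = 338.4, p* = 149.16.
At q = 195: demand price = 183 − 0.1·195 = 163.5; supply price = 13.8 + 0.4·195 = 91.8.
Δq = 338.4 − 195 = 143.4; wedge = 163.5 − 91.8 = 71.7.
Welfare loss = ½ × 143.4 × 71.7 = 5140.89.

5140.89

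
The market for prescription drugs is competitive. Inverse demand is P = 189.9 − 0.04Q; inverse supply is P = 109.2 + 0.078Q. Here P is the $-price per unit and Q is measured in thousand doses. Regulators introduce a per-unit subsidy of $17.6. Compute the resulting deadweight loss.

Competitive equilibrium: 189.9 − 0.04Q = 109.2 + 0.078Q → Q* = 683.8983, P* = 162.5441.
The subsidy lowers effective supply by 17.6: P = 91.6 + 0.078Q.
New quantity: 189.9 − 0.04Q = 91.6 + 0.078Q → Q' = 833.0508.
Overproduction ΔQ = 833.0508 − 683.8983 = 149.1525; wedge = subsidy = 17.6.
DWL = ½ × 149.1525 × 17.6 = $1312.54 thousand.

$1312.54 thousand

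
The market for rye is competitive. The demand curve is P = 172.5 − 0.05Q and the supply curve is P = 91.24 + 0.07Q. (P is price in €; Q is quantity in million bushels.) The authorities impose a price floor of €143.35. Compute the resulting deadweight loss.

€532.04 million

Competitive equilibrium: 172.5 − 0.05Q = 91.24 + 0.07Q → Q* = 677.1667, P* = 138.6417.
At the floor P = 143.35, quantity demanded = (172.5 − 143.35)/0.05 = 583.
Sellers' marginal cost at Q' = 583: 91.24 + 0.07·583 = 132.05.
ΔQ = 677.1667 − 583 = 94.1667; wedge = 143.35 − 132.05 = 11.3.
DWL = ½ × 94.1667 × 11.3 = €532.04 million.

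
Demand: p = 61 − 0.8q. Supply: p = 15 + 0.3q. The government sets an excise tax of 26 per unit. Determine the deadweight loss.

307.27

Competitive equilibrium: 61 − 0.8q = 15 + 0.3q → q* = 41.8182, p* = 27.5455.
With the tax, the buyer price exceeds the seller price by 26: (61 − 0.8q) − (15 + 0.3q) = 26 → q' = 18.1818.
Δq = 41.8182 − 18.1818 = 23.6364; the wedge equals the tax, 26.
DWL = ½ × 23.6364 × 26 = 307.27.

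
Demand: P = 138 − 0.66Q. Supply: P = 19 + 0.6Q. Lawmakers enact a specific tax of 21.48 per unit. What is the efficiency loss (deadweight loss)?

Competitive equilibrium: 138 − 0.66Q = 19 + 0.6Q → Q* = 94.4444, P* = 75.6667.
With the tax, the buyer price exceeds the seller price by 21.48: (138 − 0.66Q) − (19 + 0.6Q) = 21.48 → Q' = 77.3968.
ΔQ = 94.4444 − 77.3968 = 17.0476; the wedge equals the tax, 21.48.
DWL = ½ × 17.0476 × 21.48 = 183.09.

183.09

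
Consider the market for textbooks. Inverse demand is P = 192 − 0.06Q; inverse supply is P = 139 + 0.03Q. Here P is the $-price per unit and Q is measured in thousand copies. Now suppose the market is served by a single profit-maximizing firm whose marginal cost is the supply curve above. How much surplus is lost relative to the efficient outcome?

Competitive equilibrium: 192 − 0.06Q = 139 + 0.03Q → Q* = 588.8889, P* = 156.6667.
Marginal revenue: MR = 192 − 0.12Q. Set MR = MC: 192 − 0.12Q = 139 + 0.03Q → Q_m = 353.3333.
Price P_m = 192 − 0.06·353.3333 = 170.8; MC(Q_m) = 139 + 0.03·353.3333 = 149.6.
Competitive Q* = 588.8889, so ΔQ = 235.5556; wedge = 170.8 − 149.6 = 21.2.
The triangle = ½ × 235.5556 × 21.2 = $2496.89 thousand.

$2496.89 thousand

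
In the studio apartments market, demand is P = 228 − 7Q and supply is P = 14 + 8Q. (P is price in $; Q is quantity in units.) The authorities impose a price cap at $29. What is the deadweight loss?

Competitive equilibrium: 228 − 7Q = 14 + 8Q → Q* = 14.2667, P* = 128.1333.
At the ceiling P = 29, quantity supplied = (29 − 14)/8 = 1.875.
Willingness to pay at Q' = 1.875: 228 − 7·1.875 = 214.875.
ΔQ = 14.2667 − 1.875 = 12.3917; wedge = 214.875 − 29 = 185.875.
Welfare loss = ½ × 12.3917 × 185.875 = $1151.65.

$1151.65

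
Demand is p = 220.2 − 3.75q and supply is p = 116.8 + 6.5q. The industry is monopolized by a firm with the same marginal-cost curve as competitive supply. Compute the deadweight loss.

37.42

Competitive equilibrium: 220.2 − 3.75q = 116.8 + 6.5q → q* = 10.0878, p* = 182.3707.
Marginal revenue: MR = 220.2 − 7.5q. Set MR = MC: 220.2 − 7.5q = 116.8 + 6.5q → q_m = 7.3857.
Price p_m = 220.2 − 3.75·7.3857 = 192.5036; MC(q_m) = 116.8 + 6.5·7.3857 = 164.8071.
Competitive q* = 10.0878, so Δq = 2.7021; wedge = 192.5036 − 164.8071 = 27.6965.
Welfare loss = ½ × 2.7021 × 27.6965 = 37.42.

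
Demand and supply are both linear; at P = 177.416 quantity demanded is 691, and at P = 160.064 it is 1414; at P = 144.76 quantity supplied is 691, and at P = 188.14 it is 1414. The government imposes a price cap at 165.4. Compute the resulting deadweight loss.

84.15

Demand slope = (160.064 − 177.416)/(1414 − 691) = −0.024, so P = 194 − 0.024Q.
Supply slope = (188.14 − 144.76)/(1414 − 691) = 0.06, so P = 103.3 + 0.06Q.
Competitive equilibrium: 194 − 0.024Q = 103.3 + 0.06Q → Q* = 1079.7619, P* = 168.0857.
At the ceiling P = 165.4, quantity supplied = (165.4 − 103.3)/0.06 = 1035.
Willingness to pay at Q' = 1035: 194 − 0.024·1035 = 169.16.
ΔQ = 1079.7619 − 1035 = 44.7619; wedge = 169.16 − 165.4 = 3.76.
Deadweight loss = ½ × 44.7619 × 3.76 = 84.15.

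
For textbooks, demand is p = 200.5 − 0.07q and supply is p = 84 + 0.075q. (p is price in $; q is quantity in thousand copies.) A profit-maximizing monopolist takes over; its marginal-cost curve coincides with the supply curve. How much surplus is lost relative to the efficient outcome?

$4961.04 thousand

Competitive equilibrium: 200.5 − 0.07q = 84 + 0.075q → q* = 803.44828, p* = 144.25862.
Marginal revenue: MR = 200.5 − 0.14q. Set MR = MC: 200.5 − 0.14q = 84 + 0.075q → q_m = 541.86047.
Price p_m = 200.5 − 0.07·541.86047 = 162.56977; MC(q_m) = 84 + 0.075·541.86047 = 124.63954.
Competitive q* = 803.44828, so Δq = 261.58781; wedge = 162.56977 − 124.63954 = 37.93023.
Deadweight loss = ½ × 261.58781 × 37.93023 = $4961.04 thousand.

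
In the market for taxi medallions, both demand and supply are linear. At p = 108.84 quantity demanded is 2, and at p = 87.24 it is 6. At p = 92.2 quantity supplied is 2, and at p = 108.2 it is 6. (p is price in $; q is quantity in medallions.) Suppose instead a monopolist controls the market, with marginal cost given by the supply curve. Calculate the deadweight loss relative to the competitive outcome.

$8.89

Demand slope = (87.24 − 108.84)/(6 − 2) = −5.4, so p = 119.64 − 5.4q.
Supply slope = (108.2 − 92.2)/(6 − 2) = 4, so p = 84.2 + 4q.
Competitive equilibrium: 119.64 − 5.4q = 84.2 + 4q → q* = 3.7702, p* = 99.2809.
Marginal revenue: MR = 119.64 − 10.8q. Set MR = MC: 119.64 − 10.8q = 84.2 + 4q → q_m = 2.3946.
Price p_m = 119.64 − 5.4·2.3946 = 106.7092; MC(q_m) = 84.2 + 4·2.3946 = 93.7784.
Competitive q* = 3.7702, so Δq = 1.3756; wedge = 106.7092 − 93.7784 = 12.9308.
DWL = ½ × 1.3756 × 12.9308 = $8.89.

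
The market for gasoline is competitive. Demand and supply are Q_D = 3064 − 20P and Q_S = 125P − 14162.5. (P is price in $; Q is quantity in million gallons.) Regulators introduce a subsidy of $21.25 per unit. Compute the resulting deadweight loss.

$3892.78 million

In inverse form: demand P = 153.2 − 0.05Q, supply P = 113.3 + 0.008Q.
Competitive equilibrium: 153.2 − 0.05Q = 113.3 + 0.008Q → Q* = 687.931, P* = 118.8034.
The subsidy lowers effective supply by 21.25: P = 92.05 + 0.008Q.
New quantity: 153.2 − 0.05Q = 92.05 + 0.008Q → Q' = 1054.3103.
Overproduction ΔQ = 1054.3103 − 687.931 = 366.3793; wedge = subsidy = 21.25.
Welfare loss = ½ × 366.3793 × 21.25 = $3892.78 million.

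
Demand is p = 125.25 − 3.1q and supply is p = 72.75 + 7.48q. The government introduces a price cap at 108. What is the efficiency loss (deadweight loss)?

Competitive equilibrium: 125.25 − 3.1q = 72.75 + 7.48q → q* = 4.9622, p* = 109.8672.
At the ceiling p = 108, quantity supplied = (108 − 72.75)/7.48 = 4.7126.
Willingness to pay at q' = 4.7126: 125.25 − 3.1·4.7126 = 110.6409.
Δq = 4.9622 − 4.7126 = 0.2496; wedge = 110.6409 − 108 = 2.6409.
The triangle = ½ × 0.2496 × 2.6409 = 0.33.

0.33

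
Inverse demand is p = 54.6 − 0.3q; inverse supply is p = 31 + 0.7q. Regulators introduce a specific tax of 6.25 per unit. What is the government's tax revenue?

108.44

Competitive equilibrium: 54.6 − 0.3q = 31 + 0.7q → q* = 23.6, p* = 47.52.
With the tax, the buyer price exceeds the seller price by 6.25: (54.6 − 0.3q) − (31 + 0.7q) = 6.25 → q' = 17.35.
Tax revenue = 6.25 × 17.35 = 108.44.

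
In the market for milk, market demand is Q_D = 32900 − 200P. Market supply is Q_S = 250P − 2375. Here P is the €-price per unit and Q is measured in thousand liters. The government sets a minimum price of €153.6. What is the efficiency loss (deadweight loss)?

In inverse form: demand P = 164.5 − 0.005Q, supply P = 9.5 + 0.004Q.
Competitive equilibrium: 164.5 − 0.005Q = 9.5 + 0.004Q → Q* = 17222.2222, P* = 78.3889.
At the floor P = 153.6, quantity demanded = (164.5 − 153.6)/0.005 = 2180.
Sellers' marginal cost at Q' = 2180: 9.5 + 0.004·2180 = 18.22.
ΔQ = 17222.2222 − 2180 = 15042.2222; wedge = 153.6 − 18.22 = 135.38.
Welfare loss = ½ × 15042.2222 × 135.38 = €1018208.02 thousand.

€1018208.02 thousand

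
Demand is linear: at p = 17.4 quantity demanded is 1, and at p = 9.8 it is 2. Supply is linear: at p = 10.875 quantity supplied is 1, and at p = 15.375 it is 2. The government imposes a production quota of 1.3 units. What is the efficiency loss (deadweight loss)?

0.35

Demand slope = (9.8 − 17.4)/(2 − 1) = −7.6, so p = 25 − 7.6q.
Supply slope = (15.375 − 10.875)/(2 − 1) = 4.5, so p = 6.375 + 4.5q.
Competitive equilibrium: 25 − 7.6q = 6.375 + 4.5q → q* = 1.5393, p* = 13.3017.
At q = 1.3: demand price = 25 − 7.6·1.3 = 15.12; supply price = 6.375 + 4.5·1.3 = 12.225.
Δq = 1.5393 − 1.3 = 0.2393; wedge = 15.12 − 12.225 = 2.895.
DWL = ½ × 0.2393 × 2.895 = 0.35.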